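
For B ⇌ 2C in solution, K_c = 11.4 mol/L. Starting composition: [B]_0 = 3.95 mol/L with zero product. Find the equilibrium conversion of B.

X = 0.562

Let X = conversion of B; extent ξ = 3.95·X mol/L.
Concentrations: [B] = 3.95 − 3.95X; [C] = 7.9X.
K_c = [C]^2 / ([B]).
Solving K_c = 11.4 for X ∈ (0,1): X = 0.562.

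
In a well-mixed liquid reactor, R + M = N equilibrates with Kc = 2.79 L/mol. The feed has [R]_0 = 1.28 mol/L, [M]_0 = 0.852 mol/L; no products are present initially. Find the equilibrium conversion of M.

Let X = conversion of M; extent ξ = 0.852·X mol/L.
Concentrations: [R] = 1.28 − 0.852X; [M] = 0.852 − 0.852X; [N] = 0.852X.
Kc = [N] / ([R] [M]).
This equals 2.79 at X = 0.665 (the root in 0 < X < 1).

X = 0.665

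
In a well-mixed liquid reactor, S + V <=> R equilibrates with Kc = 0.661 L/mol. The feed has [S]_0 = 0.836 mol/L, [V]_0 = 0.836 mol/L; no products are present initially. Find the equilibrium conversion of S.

X = 0.284

Let X = conversion of S; extent ξ = 0.836·X mol/L.
Concentrations: [S] = 0.836 − 0.836X; [V] = 0.836 − 0.836X; [R] = 0.836X.
Kc = [R] / ([S] [V]).
Setting equal to 0.661 and solving for X on (0,1) gives X = 0.284.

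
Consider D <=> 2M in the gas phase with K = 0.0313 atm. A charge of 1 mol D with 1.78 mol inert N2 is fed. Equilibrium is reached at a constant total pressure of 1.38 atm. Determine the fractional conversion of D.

Let X = conversion of D (basis 1 mol D); extent of reaction ξ = X.
Mole table: n_D = 1 − X; n_M = 2X; n_I = 1.78 (inert).
Total moles n_T = 2.78 + X.
With p_i = (n_i/n_T)P, K = p_M^2 / (p_D).
This yields a degree-2 equation in X; solving on (0,1), X = 0.120.

X = 0.120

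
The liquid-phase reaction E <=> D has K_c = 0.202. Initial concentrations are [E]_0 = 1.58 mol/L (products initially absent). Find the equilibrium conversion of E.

X = 0.168

Let X = conversion of E; extent ξ = 1.58·X mol/L.
Concentrations: [E] = 1.58 − 1.58X; [D] = 1.58X.
K_c = [D] / ([E]).
This equals 0.202 at X = 0.168 (the root in 0 < X < 1).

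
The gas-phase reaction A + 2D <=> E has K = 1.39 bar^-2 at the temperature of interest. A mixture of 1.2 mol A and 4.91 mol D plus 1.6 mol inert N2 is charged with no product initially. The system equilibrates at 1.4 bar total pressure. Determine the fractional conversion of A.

X = 0.473

Let X = conversion of A (basis 1.2 mol A); extent of reaction ξ = 1.2X.
Species balance: n_A = 1.2 − 1.2X; n_D = 4.91 − 2.4X; n_E = 1.2X; n_I = 1.6 (inert).
Summing: n_T = 7.71 − 2.4X.
Mole fractions y_i = n_i/n_T; K = p_E / (p_A p_D^2) with p_i = y_i·P.
Substituting and setting equal to 1.39 bar^-2 gives a polynomial in X; the root in (0,1) is X = 0.473.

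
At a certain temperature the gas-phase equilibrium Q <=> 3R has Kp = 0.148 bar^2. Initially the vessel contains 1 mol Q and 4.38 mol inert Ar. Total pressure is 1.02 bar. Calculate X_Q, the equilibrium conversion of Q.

X = 0.479

Take 1 mol Q as basis and let X be its fractional conversion, so ξ = X.
Mole table: n_Q = 1 − X; n_R = 3X; n_I = 4.38 (inert).
n_T = Σnᵢ = 5.38 + 2X.
y_i = n_i/n_T, p_i = y_i·P. Kp = p_R^3 / (p_Q).
Setting this equal to 0.148 bar^2 and taking the physical root (0 < X < 1) gives X = 0.479.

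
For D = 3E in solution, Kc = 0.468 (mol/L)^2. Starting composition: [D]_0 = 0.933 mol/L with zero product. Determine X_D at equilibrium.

Let X = conversion of D; extent ξ = 0.933·X mol/L.
Concentrations: [D] = 0.933 − 0.933X; [E] = 2.8X.
Kc = [E]^3 / ([D]).
Solving Kc = 0.468 for X ∈ (0,1): X = 0.247.

X = 0.247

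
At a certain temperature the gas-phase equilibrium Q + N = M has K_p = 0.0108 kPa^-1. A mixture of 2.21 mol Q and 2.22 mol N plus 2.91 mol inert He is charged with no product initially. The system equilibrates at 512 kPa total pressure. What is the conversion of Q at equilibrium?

X = 0.498

Take 2.21 mol Q as basis and let X be its fractional conversion, so ξ = 2.21X.
Moles: n_Q = 2.21 − 2.21X; n_N = 2.22 − 2.21X; n_M = 2.21X; n_I = 2.91 (inert).
Total moles n_T = 7.34 − 2.21X.
Mole fractions y_i = n_i/n_T; K_p = p_M / (p_Q p_N) with p_i = y_i·P.
This yields a degree-2 equation in X; solving on (0,1), X = 0.498.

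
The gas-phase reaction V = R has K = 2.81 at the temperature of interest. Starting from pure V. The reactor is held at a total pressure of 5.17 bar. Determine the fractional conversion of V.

Let X = conversion of V (basis 1 mol V); extent of reaction ξ = X.
Mole table: n_V = 1 − X; n_R = X.
n_T stays at 1 (no change in mole number).
Mole fractions y_i = n_i/n_T; K = p_R / (p_V) with p_i = y_i·P.
Substituting and setting equal to 2.81 gives a polynomial in X; the root in (0,1) is X = 0.738.

X = 0.738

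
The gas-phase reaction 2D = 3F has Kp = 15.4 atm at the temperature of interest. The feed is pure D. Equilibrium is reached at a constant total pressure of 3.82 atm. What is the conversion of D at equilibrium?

X = 0.615

Take 1 mol D as basis and let X be its fractional conversion, so ξ = 0.5X.
Mole table: n_D = 1 − X; n_F = 1.5X.
Summing: n_T = 1 + 0.5X.
With p_i = (n_i/n_T)P, Kp = p_F^3 / (p_D^2).
Substituting and setting equal to 15.4 atm gives a polynomial in X; the root in (0,1) is X = 0.615.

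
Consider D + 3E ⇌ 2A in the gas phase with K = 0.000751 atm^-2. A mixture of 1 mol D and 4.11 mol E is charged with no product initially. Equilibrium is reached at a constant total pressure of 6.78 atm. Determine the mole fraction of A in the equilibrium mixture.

Take 1 mol D as basis and let X be its fractional conversion, so ξ = X.
Moles: n_D = 1 − X; n_E = 4.11 − 3X; n_A = 2X.
n_T = Σnᵢ = 5.11 − 2X.
y_i = n_i/n_T, p_i = y_i·P. K = p_A^2 / (p_D p_E^3).
This yields a degree-4 equation in X; solving on (0,1), X = 0.128.
Then n_A = 0.257, n_T = 4.85, so y_A = 0.053.

y_A = 0.053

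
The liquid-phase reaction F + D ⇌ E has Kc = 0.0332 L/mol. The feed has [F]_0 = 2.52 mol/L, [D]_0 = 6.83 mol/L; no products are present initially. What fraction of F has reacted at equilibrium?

Let X = conversion of F; extent ξ = 2.52·X mol/L.
Concentrations: [F] = 2.52 − 2.52X; [D] = 6.83 − 2.52X; [E] = 2.52X.
Kc = [E] / ([F] [D]).
Setting equal to 0.0332 and solving for X on (0,1) gives X = 0.175.

X = 0.175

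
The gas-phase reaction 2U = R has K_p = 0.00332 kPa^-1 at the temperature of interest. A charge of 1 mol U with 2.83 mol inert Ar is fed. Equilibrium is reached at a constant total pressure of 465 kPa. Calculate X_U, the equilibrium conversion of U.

X = 0.353

Let X = conversion of U (basis 1 mol U); extent of reaction ξ = 0.5X.
Mole table: n_U = 1 − X; n_R = 0.5X; n_I = 2.83 (inert).
n_T = Σnᵢ = 3.83 − 0.5X.
y_i = n_i/n_T, p_i = y_i·P. K_p = p_R / (p_U^2).
Setting this equal to 0.00332 kPa^-1 and taking the physical root (0 < X < 1) gives X = 0.353.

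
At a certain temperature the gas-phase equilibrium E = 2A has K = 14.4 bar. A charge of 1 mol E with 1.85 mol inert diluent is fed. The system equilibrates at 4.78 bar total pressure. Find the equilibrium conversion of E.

X = 0.778

Let X = conversion of E (basis 1 mol E); extent of reaction ξ = X.
Species balance: n_E = 1 − X; n_A = 2X; n_I = 1.85 (inert).
n_T = Σnᵢ = 2.85 + X.
Mole fractions y_i = n_i/n_T; K = p_A^2 / (p_E) with p_i = y_i·P.
Setting this equal to 14.4 bar and taking the physical root (0 < X < 1) gives X = 0.778.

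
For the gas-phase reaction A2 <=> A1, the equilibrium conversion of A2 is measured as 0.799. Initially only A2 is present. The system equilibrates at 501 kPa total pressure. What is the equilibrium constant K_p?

K_p = 3.98

Take 1 mol A2 as basis and let X be its fractional conversion, so ξ = X.
At extent ξ: n_A2 = 1 − X; n_A1 = X.
Since Δν = 0, n_T = 1 throughout.
At X = 0.799: n_A2 = 0.201, n_A1 = 0.799, n_T = 1.
p_i = (n_i/n_T)·P. K_p = p_A1 / (p_A2) = 3.98.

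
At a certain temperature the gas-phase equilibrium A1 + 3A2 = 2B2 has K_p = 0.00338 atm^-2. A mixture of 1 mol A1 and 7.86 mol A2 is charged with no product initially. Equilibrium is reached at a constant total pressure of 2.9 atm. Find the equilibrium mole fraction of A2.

Take 1 mol A1 as basis and let X be its fractional conversion, so ξ = X.
At extent ξ: n_A1 = 1 − X; n_A2 = 7.86 − 3X; n_B2 = 2X.
n_T = Σnᵢ = 8.86 − 2X.
y_i = n_i/n_T, p_i = y_i·P. K_p = p_B2^2 / (p_A1 p_A2^3).
This yields a degree-4 equation in X; solving on (0,1), X = 0.178.
Then n_A2 = 7.33, n_T = 8.5, so y_A2 = 0.861.

y_A2 = 0.861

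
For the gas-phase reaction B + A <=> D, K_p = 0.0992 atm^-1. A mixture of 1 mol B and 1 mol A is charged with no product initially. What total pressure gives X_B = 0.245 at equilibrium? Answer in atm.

Take 1 mol B as basis and let X be its fractional conversion, so ξ = X.
Moles: n_B = 1 − X; n_A = 1 − X; n_D = X.
Summing: n_T = 2 − X.
K_p = p_D / (p_B p_A) with p_i = (n_i/n_T)·P.
At X = 0.245: the mole-fraction product g(X) = Π y_i^ν_i = 0.7543. Since K_p = g(X)·P^{-1}, P = (g/K_p)^(1/1) = (0.7543/0.0992)^(1/1) = 7.6 atm.

P = 7.6 atm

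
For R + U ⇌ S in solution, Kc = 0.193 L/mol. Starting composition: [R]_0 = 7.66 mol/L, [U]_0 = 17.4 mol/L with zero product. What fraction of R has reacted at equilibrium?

X = 0.699

Let X = conversion of R; extent ξ = 7.66·X mol/L.
Concentrations: [R] = 7.66 − 7.66X; [U] = 17.4 − 7.66X; [S] = 7.66X.
Kc = [S] / ([R] [U]).
Setting equal to 0.193 and solving for X on (0,1) gives X = 0.699.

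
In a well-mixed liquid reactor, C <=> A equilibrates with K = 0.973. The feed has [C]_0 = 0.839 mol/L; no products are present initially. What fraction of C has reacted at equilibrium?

X = 0.493

Let X = conversion of C; extent ξ = 0.839·X mol/L.
Concentrations: [C] = 0.839 − 0.839X; [A] = 0.839X.
K = [A] / ([C]).
This equals 0.973 at X = 0.493 (the root in 0 < X < 1).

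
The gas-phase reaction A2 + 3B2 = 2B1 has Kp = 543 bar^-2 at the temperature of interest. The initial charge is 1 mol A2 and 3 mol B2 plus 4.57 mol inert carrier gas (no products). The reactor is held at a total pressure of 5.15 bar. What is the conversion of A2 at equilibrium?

Let X = conversion of A2 (basis 1 mol A2); extent of reaction ξ = X.
At extent ξ: n_A2 = 1 − X; n_B2 = 3 − 3X; n_B1 = 2X; n_I = 4.57 (inert).
Total moles n_T = 8.57 − 2X.
With p_i = (n_i/n_T)P, Kp = p_B1^2 / (p_A2 p_B2^3).
This yields a degree-4 equation in X; solving on (0,1), X = 0.862.

X = 0.862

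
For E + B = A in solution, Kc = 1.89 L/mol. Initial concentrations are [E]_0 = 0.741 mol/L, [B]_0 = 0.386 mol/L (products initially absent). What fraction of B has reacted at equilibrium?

Let X = conversion of B; extent ξ = 0.386·X mol/L.
Concentrations: [E] = 0.741 − 0.386X; [B] = 0.386 − 0.386X; [A] = 0.386X.
Kc = [A] / ([E] [B]).
Equating to 1.89 L/mol: the physical root is X = 0.507.

X = 0.507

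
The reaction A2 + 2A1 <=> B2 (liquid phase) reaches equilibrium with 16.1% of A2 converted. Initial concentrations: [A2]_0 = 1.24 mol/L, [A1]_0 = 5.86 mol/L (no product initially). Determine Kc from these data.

Let X = conversion of A2.
Concentrations: [A2] = 1.24 − 1.24X; [A1] = 5.86 − 2.48X; [B2] = 1.24X.
At X = 0.161: [A2] = 1.04, [A1] = 5.46, [B2] = 0.2.
Kc = [B2] / ([A2] [A1]^2) = 0.00644 (mol/L)^-2.

Kc = 0.00644 (mol/L)^-2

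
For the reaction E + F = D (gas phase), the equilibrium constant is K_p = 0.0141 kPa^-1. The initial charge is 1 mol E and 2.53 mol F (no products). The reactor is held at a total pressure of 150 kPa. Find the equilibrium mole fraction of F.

Take 1 mol E as basis and let X be its fractional conversion, so ξ = X.
Mole table: n_E = 1 − X; n_F = 2.53 − X; n_D = X.
Summing: n_T = 3.53 − X.
Mole fractions y_i = n_i/n_T; K_p = p_D / (p_E p_F) with p_i = y_i·P.
Setting this equal to 0.0141 kPa^-1 and taking the physical root (0 < X < 1) gives X = 0.583.
Then n_F = 1.95, n_T = 2.95, so y_F = 0.661.

y_F = 0.661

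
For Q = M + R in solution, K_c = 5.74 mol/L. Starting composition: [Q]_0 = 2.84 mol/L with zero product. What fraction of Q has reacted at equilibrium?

X = 0.734

Let X = conversion of Q; extent ξ = 2.84·X mol/L.
Concentrations: [Q] = 2.84 − 2.84X; [M] = 2.84X; [R] = 2.84X.
K_c = [M] [R] / ([Q]).
This equals 5.74 at X = 0.734 (the root in 0 < X < 1).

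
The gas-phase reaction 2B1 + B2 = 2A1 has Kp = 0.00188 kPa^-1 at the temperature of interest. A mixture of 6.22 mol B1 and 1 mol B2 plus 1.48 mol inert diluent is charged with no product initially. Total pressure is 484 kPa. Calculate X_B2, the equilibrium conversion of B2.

Let X = conversion of B2 (basis 1 mol B2); extent of reaction ξ = X.
Moles: n_B1 = 6.22 − 2X; n_B2 = 1 − X; n_A1 = 2X; n_I = 1.48 (inert).
Summing: n_T = 8.7 − X.
Mole fractions y_i = n_i/n_T; Kp = p_A1^2 / (p_B1^2 p_B2) with p_i = y_i·P.
This yields a degree-3 equation in X; solving on (0,1), X = 0.563.

X = 0.563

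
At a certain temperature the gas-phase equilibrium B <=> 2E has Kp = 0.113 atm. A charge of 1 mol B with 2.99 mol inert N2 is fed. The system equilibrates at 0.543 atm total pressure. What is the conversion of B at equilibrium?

X = 0.376

Basis: 1 mol B initially; let X = conversion of B. Extent ξ = X.
At extent ξ: n_B = 1 − X; n_E = 2X; n_I = 2.99 (inert).
n_T = Σnᵢ = 3.99 + X.
Mole fractions y_i = n_i/n_T; Kp = p_E^2 / (p_B) with p_i = y_i·P.
Equating to 0.113 atm and solving on 0 < X < 1: X = 0.376.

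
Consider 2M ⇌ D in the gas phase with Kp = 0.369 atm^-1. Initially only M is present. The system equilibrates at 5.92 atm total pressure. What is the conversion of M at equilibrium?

X = 0.680

Take 1 mol M as basis and let X be its fractional conversion, so ξ = 0.5X.
Species balance: n_M = 1 − X; n_D = 0.5X.
Total moles n_T = 1 − 0.5X.
With p_i = (n_i/n_T)P, Kp = p_D / (p_M^2).
This yields a degree-2 equation in X; solving on (0,1), X = 0.680.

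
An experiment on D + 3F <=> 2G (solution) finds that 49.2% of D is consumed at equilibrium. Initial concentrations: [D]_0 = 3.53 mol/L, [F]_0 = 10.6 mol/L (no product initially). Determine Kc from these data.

Kc = 0.043 (mol/L)^-2

Let X = conversion of D.
Concentrations: [D] = 3.53 − 3.53X; [F] = 10.6 − 10.6X; [G] = 7.06X.
At X = 0.492: [D] = 1.79, [F] = 5.39, [G] = 3.47.
Kc = [G]^2 / ([D] [F]^3) = 0.043 (mol/L)^-2.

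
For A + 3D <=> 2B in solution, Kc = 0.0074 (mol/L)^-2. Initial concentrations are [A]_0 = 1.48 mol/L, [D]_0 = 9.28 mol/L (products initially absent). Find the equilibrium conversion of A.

Let X = conversion of A; extent ξ = 1.48·X mol/L.
Concentrations: [A] = 1.48 − 1.48X; [D] = 9.28 − 4.44X; [B] = 2.96X.
Kc = [B]^2 / ([A] [D]^3).
Solving Kc = 0.0074 for X ∈ (0,1): X = 0.484.

X = 0.484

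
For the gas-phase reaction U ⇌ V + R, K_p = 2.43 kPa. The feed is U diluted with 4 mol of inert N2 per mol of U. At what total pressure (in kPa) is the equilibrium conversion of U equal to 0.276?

Basis: 1 mol U initially; let X = conversion of U. Extent ξ = X.
At extent ξ: n_U = 1 − X; n_V = X; n_R = X; n_I = 4 (inert).
Summing: n_T = 5 + X.
K_p = p_V p_R / (p_U) with p_i = (n_i/n_T)·P.
At X = 0.276: the mole-fraction product g(X) = Π y_i^ν_i = 0.01994. Since K_p = g(X)·P^{1}, P = (K_p/g)^(1/1) = (2.43/0.01994)^(1/1) = 122 kPa.

P = 122 kPa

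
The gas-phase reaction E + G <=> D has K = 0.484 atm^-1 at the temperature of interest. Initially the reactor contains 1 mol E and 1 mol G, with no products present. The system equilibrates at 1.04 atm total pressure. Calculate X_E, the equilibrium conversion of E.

X = 0.184

Let X = conversion of E (basis 1 mol E); extent of reaction ξ = X.
Moles: n_E = 1 − X; n_G = 1 − X; n_D = X.
Total moles n_T = 2 − X.
y_i = n_i/n_T, p_i = y_i·P. K = p_D / (p_E p_G).
Setting this equal to 0.484 atm^-1 and taking the physical root (0 < X < 1) gives X = 0.184.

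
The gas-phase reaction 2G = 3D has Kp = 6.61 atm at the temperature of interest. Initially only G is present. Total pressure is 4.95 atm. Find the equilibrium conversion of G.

Basis: 1 mol G initially; let X = conversion of G. Extent ξ = 0.5X.
Species balance: n_G = 1 − X; n_D = 1.5X.
Total moles n_T = 1 + 0.5X.
y_i = n_i/n_T, p_i = y_i·P. Kp = p_D^3 / (p_G^2).
Equating to 6.61 atm and solving on 0 < X < 1: X = 0.499.

X = 0.499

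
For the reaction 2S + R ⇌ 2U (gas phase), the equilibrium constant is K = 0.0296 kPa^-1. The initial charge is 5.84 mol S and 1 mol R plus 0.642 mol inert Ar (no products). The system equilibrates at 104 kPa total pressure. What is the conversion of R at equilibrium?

Take 1 mol R as basis and let X be its fractional conversion, so ξ = X.
Mole table: n_S = 5.84 − 2X; n_R = 1 − X; n_U = 2X; n_I = 0.642 (inert).
n_T = Σnᵢ = 7.48 − X.
Mole fractions y_i = n_i/n_T; K = p_U^2 / (p_S^2 p_R) with p_i = y_i·P.
Setting this equal to 0.0296 kPa^-1 and taking the physical root (0 < X < 1) gives X = 0.744.

X = 0.744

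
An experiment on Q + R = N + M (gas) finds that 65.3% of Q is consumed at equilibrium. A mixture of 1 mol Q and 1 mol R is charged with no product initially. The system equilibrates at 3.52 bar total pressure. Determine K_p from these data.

Let X = conversion of Q (basis 1 mol Q); extent of reaction ξ = X.
At extent ξ: n_Q = 1 − X; n_R = 1 − X; n_N = X; n_M = X.
Total moles n_T = 2 (Δν = 0, constant).
At X = 0.653: n_Q = 0.347, n_R = 0.347, n_N = 0.653, n_M = 0.653, n_T = 2.
p_i = (n_i/n_T)·P. K_p = p_N p_M / (p_Q p_R) = 3.54.

K_p = 3.54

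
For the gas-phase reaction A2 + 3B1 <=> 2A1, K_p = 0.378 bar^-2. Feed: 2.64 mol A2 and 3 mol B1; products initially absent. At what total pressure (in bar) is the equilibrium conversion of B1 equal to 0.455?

Basis: 3 mol B1 initially; let X = conversion of B1. Extent ξ = X.
Mole table: n_A2 = 2.64 − X; n_B1 = 3 − 3X; n_A1 = 2X.
Total moles n_T = 5.64 − 2X.
K_p = p_A1^2 / (p_A2 p_B1^3) with p_i = (n_i/n_T)·P.
At X = 0.455: the mole-fraction product g(X) = Π y_i^ν_i = 1.94. Since K_p = g(X)·P^{-2}, P = (g/K_p)^(1/2) = (1.94/0.378)^(1/2) = 2.27 bar.

P = 2.27 bar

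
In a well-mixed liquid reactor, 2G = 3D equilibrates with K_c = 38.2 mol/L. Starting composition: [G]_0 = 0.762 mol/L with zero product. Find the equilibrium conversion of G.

X = 0.811

Let X = conversion of G; extent ξ = 0.762X/2 mol/L.
Concentrations: [G] = 0.762 − 0.762X; [D] = 1.14X.
K_c = [D]^3 / ([G]^2).
Solving K_c = 38.2 for X ∈ (0,1): X = 0.811.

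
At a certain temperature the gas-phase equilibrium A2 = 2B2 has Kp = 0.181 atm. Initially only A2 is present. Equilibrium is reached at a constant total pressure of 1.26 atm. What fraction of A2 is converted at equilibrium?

Let X = conversion of A2 (basis 1 mol A2); extent of reaction ξ = X.
Species balance: n_A2 = 1 − X; n_B2 = 2X.
Total moles n_T = 1 + X.
With p_i = (n_i/n_T)P, Kp = p_B2^2 / (p_A2).
Substituting and setting equal to 0.181 atm gives a polynomial in X; the root in (0,1) is X = 0.186.

X = 0.186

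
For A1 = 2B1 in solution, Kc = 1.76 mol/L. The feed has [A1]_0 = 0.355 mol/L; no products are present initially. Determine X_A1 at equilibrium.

X = 0.654

Let X = conversion of A1; extent ξ = 0.355·X mol/L.
Concentrations: [A1] = 0.355 − 0.355X; [B1] = 0.71X.
Kc = [B1]^2 / ([A1]).
Solving Kc = 1.76 for X ∈ (0,1): X = 0.654.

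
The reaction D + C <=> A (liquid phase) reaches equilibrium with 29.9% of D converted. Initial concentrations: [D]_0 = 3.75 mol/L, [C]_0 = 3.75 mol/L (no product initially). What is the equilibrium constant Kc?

Kc = 0.162 L/mol

Let X = conversion of D.
Concentrations: [D] = 3.75 − 3.75X; [C] = 3.75 − 3.75X; [A] = 3.75X.
At X = 0.299: [D] = 2.63, [C] = 2.63, [A] = 1.12.
Kc = [A] / ([D] [C]) = 0.162 L/mol.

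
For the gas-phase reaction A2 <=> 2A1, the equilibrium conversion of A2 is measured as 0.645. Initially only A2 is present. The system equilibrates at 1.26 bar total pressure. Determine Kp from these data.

Kp = 3.59 bar

Take 1 mol A2 as basis and let X be its fractional conversion, so ξ = X.
At extent ξ: n_A2 = 1 − X; n_A1 = 2X.
n_T = Σnᵢ = 1 + X.
At X = 0.645: n_A2 = 0.355, n_A1 = 1.29, n_T = 1.65.
p_i = (n_i/n_T)·P. Kp = p_A1^2 / (p_A2) = 3.59 bar.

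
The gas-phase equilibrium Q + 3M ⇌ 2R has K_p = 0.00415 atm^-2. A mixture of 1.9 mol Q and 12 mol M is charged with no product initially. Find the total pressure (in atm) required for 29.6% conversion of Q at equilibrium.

P = 5.82 atm

Basis: 1.9 mol Q initially; let X = conversion of Q. Extent ξ = 1.9X.
At extent ξ: n_Q = 1.9 − 1.9X; n_M = 12 − 5.7X; n_R = 3.8X.
n_T = Σnᵢ = 13.9 − 3.8X.
K_p = p_R^2 / (p_Q p_M^3) with p_i = (n_i/n_T)·P.
At X = 0.296: the mole-fraction product g(X) = Π y_i^ν_i = 0.1407. Since K_p = g(X)·P^{-2}, P = (g/K_p)^(1/2) = (0.1407/0.00415)^(1/2) = 5.82 atm.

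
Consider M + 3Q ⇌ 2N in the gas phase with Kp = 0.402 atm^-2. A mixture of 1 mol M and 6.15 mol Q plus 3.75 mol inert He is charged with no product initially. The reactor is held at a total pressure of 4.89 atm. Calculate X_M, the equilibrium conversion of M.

Take 1 mol M as basis and let X be its fractional conversion, so ξ = X.
At extent ξ: n_M = 1 − X; n_Q = 6.15 − 3X; n_N = 2X; n_I = 3.75 (inert).
Total moles n_T = 10.9 − 2X.
y_i = n_i/n_T, p_i = y_i·P. Kp = p_N^2 / (p_M p_Q^3).
Setting this equal to 0.402 atm^-2 and taking the physical root (0 < X < 1) gives X = 0.710.

X = 0.710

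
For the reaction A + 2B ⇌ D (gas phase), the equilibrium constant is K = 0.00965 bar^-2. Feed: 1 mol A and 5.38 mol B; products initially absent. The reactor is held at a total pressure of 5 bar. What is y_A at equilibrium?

Take 1 mol A as basis and let X be its fractional conversion, so ξ = X.
At extent ξ: n_A = 1 − X; n_B = 5.38 − 2X; n_D = X.
n_T = Σnᵢ = 6.38 − 2X.
Mole fractions y_i = n_i/n_T; K = p_D / (p_A p_B^2) with p_i = y_i·P.
This yields a degree-3 equation in X; solving on (0,1), X = 0.144.
Then n_A = 0.856, n_T = 6.09, so y_A = 0.140.

y_A = 0.140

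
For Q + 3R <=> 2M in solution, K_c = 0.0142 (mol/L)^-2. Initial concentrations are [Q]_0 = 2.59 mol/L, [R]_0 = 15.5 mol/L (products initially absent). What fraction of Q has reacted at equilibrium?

X = 0.681

Let X = conversion of Q; extent ξ = 2.59·X mol/L.
Concentrations: [Q] = 2.59 − 2.59X; [R] = 15.5 − 7.77X; [M] = 5.18X.
K_c = [M]^2 / ([Q] [R]^3).
Setting equal to 0.0142 and solving for X on (0,1) gives X = 0.681.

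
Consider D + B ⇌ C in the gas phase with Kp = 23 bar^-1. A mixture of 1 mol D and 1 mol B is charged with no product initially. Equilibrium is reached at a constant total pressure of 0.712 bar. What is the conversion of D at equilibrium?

Take 1 mol D as basis and let X be its fractional conversion, so ξ = X.
Moles: n_D = 1 − X; n_B = 1 − X; n_C = X.
n_T = Σnᵢ = 2 − X.
Mole fractions y_i = n_i/n_T; Kp = p_C / (p_D p_B) with p_i = y_i·P.
This yields a degree-2 equation in X; solving on (0,1), X = 0.760.

X = 0.760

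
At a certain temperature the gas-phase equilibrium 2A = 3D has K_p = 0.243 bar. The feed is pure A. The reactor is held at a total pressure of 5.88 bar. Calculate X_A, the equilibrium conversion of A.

Let X = conversion of A (basis 1 mol A); extent of reaction ξ = 0.5X.
Mole table: n_A = 1 − X; n_D = 1.5X.
Total moles n_T = 1 + 0.5X.
y_i = n_i/n_T, p_i = y_i·P. K_p = p_D^3 / (p_A^2).
This yields a degree-3 equation in X; solving on (0,1), X = 0.204.

X = 0.204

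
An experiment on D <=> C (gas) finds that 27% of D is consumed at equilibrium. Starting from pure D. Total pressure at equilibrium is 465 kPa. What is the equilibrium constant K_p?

Let X = conversion of D (basis 1 mol D); extent of reaction ξ = X.
Species balance: n_D = 1 − X; n_C = X.
n_T stays at 1 (no change in mole number).
At X = 0.27: n_D = 0.73, n_C = 0.27, n_T = 1.
p_i = (n_i/n_T)·P. K_p = p_C / (p_D) = 0.37.

K_p = 0.37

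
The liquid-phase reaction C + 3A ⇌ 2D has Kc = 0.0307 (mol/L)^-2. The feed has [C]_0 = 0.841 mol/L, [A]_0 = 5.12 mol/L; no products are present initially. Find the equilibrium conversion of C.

X = 0.506

Let X = conversion of C; extent ξ = 0.841·X mol/L.
Concentrations: [C] = 0.841 − 0.841X; [A] = 5.12 − 2.52X; [D] = 1.68X.
Kc = [D]^2 / ([C] [A]^3).
Solving Kc = 0.0307 for X ∈ (0,1): X = 0.506.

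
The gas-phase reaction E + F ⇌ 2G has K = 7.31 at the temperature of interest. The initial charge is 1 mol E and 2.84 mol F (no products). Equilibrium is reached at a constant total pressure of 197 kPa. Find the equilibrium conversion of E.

Let X = conversion of E (basis 1 mol E); extent of reaction ξ = X.
Mole table: n_E = 1 − X; n_F = 2.84 − X; n_G = 2X.
Since Δν = 0, n_T = 3.84 throughout.
y_i = n_i/n_T, p_i = y_i·P. K = p_G^2 / (p_E p_F).
This yields a degree-2 equation in X; solving on (0,1), X = 0.819.

X = 0.819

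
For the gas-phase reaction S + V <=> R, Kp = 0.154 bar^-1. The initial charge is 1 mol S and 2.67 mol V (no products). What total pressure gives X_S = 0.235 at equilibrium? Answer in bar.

P = 2.81 bar

Take 1 mol S as basis and let X be its fractional conversion, so ξ = X.
Species balance: n_S = 1 − X; n_V = 2.67 − X; n_R = X.
Total moles n_T = 3.67 − X.
Kp = p_R / (p_S p_V) with p_i = (n_i/n_T)·P.
At X = 0.235: the mole-fraction product g(X) = Π y_i^ν_i = 0.4333. Since Kp = g(X)·P^{-1}, P = (g/Kp)^(1/1) = (0.4333/0.154)^(1/1) = 2.81 bar.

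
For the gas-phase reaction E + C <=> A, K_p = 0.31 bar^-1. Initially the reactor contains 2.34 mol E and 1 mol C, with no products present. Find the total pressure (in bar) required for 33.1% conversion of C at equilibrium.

P = 2.39 bar

Take 1 mol C as basis and let X be its fractional conversion, so ξ = X.
Species balance: n_E = 2.34 − X; n_C = 1 − X; n_A = X.
n_T = Σnᵢ = 3.34 − X.
K_p = p_A / (p_E p_C) with p_i = (n_i/n_T)·P.
At X = 0.331: the mole-fraction product g(X) = Π y_i^ν_i = 0.741. Since K_p = g(X)·P^{-1}, P = (g/K_p)^(1/1) = (0.741/0.31)^(1/1) = 2.39 bar.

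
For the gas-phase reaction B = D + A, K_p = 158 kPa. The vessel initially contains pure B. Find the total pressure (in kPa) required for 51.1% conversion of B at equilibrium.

Take 1 mol B as basis and let X be its fractional conversion, so ξ = X.
At extent ξ: n_B = 1 − X; n_D = X; n_A = X.
Total moles n_T = 1 + X.
K_p = p_D p_A / (p_B) with p_i = (n_i/n_T)·P.
At X = 0.511: the mole-fraction product g(X) = Π y_i^ν_i = 0.3534. Since K_p = g(X)·P^{1}, P = (K_p/g)^(1/1) = (158/0.3534)^(1/1) = 447 kPa.

P = 447 kPa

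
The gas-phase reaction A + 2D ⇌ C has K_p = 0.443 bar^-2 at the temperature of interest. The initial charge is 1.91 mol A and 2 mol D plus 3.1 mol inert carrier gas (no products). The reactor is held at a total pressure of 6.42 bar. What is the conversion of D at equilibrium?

X = 0.557

Take 2 mol D as basis and let X be its fractional conversion, so ξ = X.
Moles: n_A = 1.91 − X; n_D = 2 − 2X; n_C = X; n_I = 3.1 (inert).
Total moles n_T = 7.01 − 2X.
Mole fractions y_i = n_i/n_T; K_p = p_C / (p_A p_D^2) with p_i = y_i·P.
Substituting and setting equal to 0.443 bar^-2 gives a polynomial in X; the root in (0,1) is X = 0.557.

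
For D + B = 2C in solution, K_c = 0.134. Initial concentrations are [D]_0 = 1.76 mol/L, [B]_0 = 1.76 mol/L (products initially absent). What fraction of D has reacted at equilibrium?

X = 0.155

Let X = conversion of D; extent ξ = 1.76·X mol/L.
Concentrations: [D] = 1.76 − 1.76X; [B] = 1.76 − 1.76X; [C] = 3.52X.
K_c = [C]^2 / ([D] [B]).
Equating to 0.134: the physical root is X = 0.155.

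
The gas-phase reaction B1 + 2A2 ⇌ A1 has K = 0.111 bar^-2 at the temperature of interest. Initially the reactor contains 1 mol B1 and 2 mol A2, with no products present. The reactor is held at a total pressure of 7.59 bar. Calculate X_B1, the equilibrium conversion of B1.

Let X = conversion of B1 (basis 1 mol B1); extent of reaction ξ = X.
At extent ξ: n_B1 = 1 − X; n_A2 = 2 − 2X; n_A1 = X.
Summing: n_T = 3 − 2X.
y_i = n_i/n_T, p_i = y_i·P. K = p_A1 / (p_B1 p_A2^2).
This yields a degree-3 equation in X; solving on (0,1), X = 0.575.

X = 0.575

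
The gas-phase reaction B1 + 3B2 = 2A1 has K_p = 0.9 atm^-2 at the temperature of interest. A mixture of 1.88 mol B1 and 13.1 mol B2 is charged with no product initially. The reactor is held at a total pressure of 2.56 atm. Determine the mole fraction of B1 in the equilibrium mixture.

Take 1.88 mol B1 as basis and let X be its fractional conversion, so ξ = 1.88X.
Moles: n_B1 = 1.88 − 1.88X; n_B2 = 13.1 − 5.64X; n_A1 = 3.76X.
Summing: n_T = 15 − 3.76X.
Mole fractions y_i = n_i/n_T; K_p = p_A1^2 / (p_B1 p_B2^3) with p_i = y_i·P.
Substituting and setting equal to 0.9 atm^-2 gives a polynomial in X; the root in (0,1) is X = 0.809.
Then n_B1 = 0.359, n_T = 11.9, so y_B1 = 0.030.

y_B1 = 0.030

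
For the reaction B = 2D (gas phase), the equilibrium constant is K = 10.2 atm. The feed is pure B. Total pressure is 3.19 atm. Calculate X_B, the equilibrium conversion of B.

Let X = conversion of B (basis 1 mol B); extent of reaction ξ = X.
Moles: n_B = 1 − X; n_D = 2X.
Total moles n_T = 1 + X.
y_i = n_i/n_T, p_i = y_i·P. K = p_D^2 / (p_B).
This yields a degree-2 equation in X; solving on (0,1), X = 0.667.

X = 0.667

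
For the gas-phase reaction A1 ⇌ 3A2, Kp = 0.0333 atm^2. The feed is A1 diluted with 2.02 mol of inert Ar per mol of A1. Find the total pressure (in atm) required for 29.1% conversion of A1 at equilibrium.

P = 0.679 atm

Basis: 1 mol A1 initially; let X = conversion of A1. Extent ξ = X.
Moles: n_A1 = 1 − X; n_A2 = 3X; n_I = 2.02 (inert).
n_T = Σnᵢ = 3.02 + 2X.
Kp = p_A2^3 / (p_A1) with p_i = (n_i/n_T)·P.
At X = 0.291: the mole-fraction product g(X) = Π y_i^ν_i = 0.07233. Since Kp = g(X)·P^{2}, P = (Kp/g)^(1/2) = (0.0333/0.07233)^(1/2) = 0.679 atm.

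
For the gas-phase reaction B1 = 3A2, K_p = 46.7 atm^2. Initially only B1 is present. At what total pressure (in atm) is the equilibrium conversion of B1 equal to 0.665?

Take 1 mol B1 as basis and let X be its fractional conversion, so ξ = X.
Species balance: n_B1 = 1 − X; n_A2 = 3X.
Summing: n_T = 1 + 2X.
K_p = p_A2^3 / (p_B1) with p_i = (n_i/n_T)·P.
At X = 0.665: the mole-fraction product g(X) = Π y_i^ν_i = 4.366. Since K_p = g(X)·P^{2}, P = (K_p/g)^(1/2) = (46.7/4.366)^(1/2) = 3.27 atm.

P = 3.27 atm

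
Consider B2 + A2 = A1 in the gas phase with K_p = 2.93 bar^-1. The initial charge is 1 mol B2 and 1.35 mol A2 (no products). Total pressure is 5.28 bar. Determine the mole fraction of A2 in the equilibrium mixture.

Let X = conversion of B2 (basis 1 mol B2); extent of reaction ξ = X.
At extent ξ: n_B2 = 1 − X; n_A2 = 1.35 − X; n_A1 = X.
n_T = Σnᵢ = 2.35 − X.
Mole fractions y_i = n_i/n_T; K_p = p_A1 / (p_B2 p_A2) with p_i = y_i·P.
Substituting and setting equal to 2.93 bar^-1 gives a polynomial in X; the root in (0,1) is X = 0.839.
Then n_A2 = 0.511, n_T = 1.51, so y_A2 = 0.338.

y_A2 = 0.338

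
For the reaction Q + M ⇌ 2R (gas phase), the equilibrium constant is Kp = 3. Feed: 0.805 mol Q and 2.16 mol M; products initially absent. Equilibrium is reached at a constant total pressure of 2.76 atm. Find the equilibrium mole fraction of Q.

y_Q = 0.085

Basis: 0.805 mol Q initially; let X = conversion of Q. Extent ξ = 0.805X.
Mole table: n_Q = 0.805 − 0.805X; n_M = 2.16 − 0.805X; n_R = 1.61X.
n_T stays at 2.97 (no change in mole number).
y_i = n_i/n_T, p_i = y_i·P. Kp = p_R^2 / (p_Q p_M).
Equating to 3 and solving on 0 < X < 1: X = 0.686.
Then n_Q = 0.253, n_T = 2.97, so y_Q = 0.085.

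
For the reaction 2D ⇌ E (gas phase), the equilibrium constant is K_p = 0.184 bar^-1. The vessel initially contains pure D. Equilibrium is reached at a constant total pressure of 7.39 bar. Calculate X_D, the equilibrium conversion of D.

X = 0.606

Let X = conversion of D (basis 1 mol D); extent of reaction ξ = 0.5X.
At extent ξ: n_D = 1 − X; n_E = 0.5X.
n_T = Σnᵢ = 1 − 0.5X.
y_i = n_i/n_T, p_i = y_i·P. K_p = p_E / (p_D^2).
This yields a degree-2 equation in X; solving on (0,1), X = 0.606.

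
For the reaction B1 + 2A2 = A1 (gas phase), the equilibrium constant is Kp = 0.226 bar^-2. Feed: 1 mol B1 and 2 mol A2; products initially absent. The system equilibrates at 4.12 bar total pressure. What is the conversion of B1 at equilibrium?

Let X = conversion of B1 (basis 1 mol B1); extent of reaction ξ = X.
Species balance: n_B1 = 1 − X; n_A2 = 2 − 2X; n_A1 = X.
Total moles n_T = 3 − 2X.
y_i = n_i/n_T, p_i = y_i·P. Kp = p_A1 / (p_B1 p_A2^2).
Equating to 0.226 bar^-2 and solving on 0 < X < 1: X = 0.493.

X = 0.493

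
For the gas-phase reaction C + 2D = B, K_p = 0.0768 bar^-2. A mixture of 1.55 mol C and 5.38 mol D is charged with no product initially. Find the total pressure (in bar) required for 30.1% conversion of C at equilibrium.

Take 1.55 mol C as basis and let X be its fractional conversion, so ξ = 1.55X.
At extent ξ: n_C = 1.55 − 1.55X; n_D = 5.38 − 3.1X; n_B = 1.55X.
n_T = Σnᵢ = 6.93 − 3.1X.
K_p = p_B / (p_C p_D^2) with p_i = (n_i/n_T)·P.
At X = 0.301: the mole-fraction product g(X) = Π y_i^ν_i = 0.7831. Since K_p = g(X)·P^{-2}, P = (g/K_p)^(1/2) = (0.7831/0.0768)^(1/2) = 3.19 bar.

P = 3.19 bar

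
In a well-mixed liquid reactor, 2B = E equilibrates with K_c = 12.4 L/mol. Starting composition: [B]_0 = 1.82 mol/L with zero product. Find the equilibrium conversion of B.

X = 0.862

Let X = conversion of B; extent ξ = 1.82X/2 mol/L.
Concentrations: [B] = 1.82 − 1.82X; [E] = 0.91X.
K_c = [E] / ([B]^2).
This equals 12.4 at X = 0.862 (the root in 0 < X < 1).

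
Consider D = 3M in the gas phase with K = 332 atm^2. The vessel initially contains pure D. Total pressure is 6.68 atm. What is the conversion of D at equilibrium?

X = 0.753

Let X = conversion of D (basis 1 mol D); extent of reaction ξ = X.
Mole table: n_D = 1 − X; n_M = 3X.
Total moles n_T = 1 + 2X.
With p_i = (n_i/n_T)P, K = p_M^3 / (p_D).
Substituting and setting equal to 332 atm^2 gives a polynomial in X; the root in (0,1) is X = 0.753.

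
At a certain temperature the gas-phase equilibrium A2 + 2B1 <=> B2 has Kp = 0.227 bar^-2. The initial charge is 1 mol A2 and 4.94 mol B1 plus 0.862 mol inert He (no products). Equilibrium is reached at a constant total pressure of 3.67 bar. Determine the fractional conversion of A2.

X = 0.579

Basis: 1 mol A2 initially; let X = conversion of A2. Extent ξ = X.
At extent ξ: n_A2 = 1 − X; n_B1 = 4.94 − 2X; n_B2 = X; n_I = 0.862 (inert).
n_T = Σnᵢ = 6.8 − 2X.
y_i = n_i/n_T, p_i = y_i·P. Kp = p_B2 / (p_A2 p_B1^2).
This yields a degree-3 equation in X; solving on (0,1), X = 0.579.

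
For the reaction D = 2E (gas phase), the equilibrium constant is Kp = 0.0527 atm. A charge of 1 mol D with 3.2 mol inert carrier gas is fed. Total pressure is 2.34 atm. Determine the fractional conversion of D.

Basis: 1 mol D initially; let X = conversion of D. Extent ξ = X.
At extent ξ: n_D = 1 − X; n_E = 2X; n_I = 3.2 (inert).
n_T = Σnᵢ = 4.2 + X.
y_i = n_i/n_T, p_i = y_i·P. Kp = p_E^2 / (p_D).
Substituting and setting equal to 0.0527 atm gives a polynomial in X; the root in (0,1) is X = 0.145.

X = 0.145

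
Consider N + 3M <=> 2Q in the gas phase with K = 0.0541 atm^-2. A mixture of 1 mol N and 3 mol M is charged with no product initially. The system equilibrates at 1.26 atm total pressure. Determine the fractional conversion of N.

Let X = conversion of N (basis 1 mol N); extent of reaction ξ = X.
At extent ξ: n_N = 1 − X; n_M = 3 − 3X; n_Q = 2X.
Summing: n_T = 4 − 2X.
Mole fractions y_i = n_i/n_T; K = p_Q^2 / (p_N p_M^3) with p_i = y_i·P.
Equating to 0.0541 atm^-2 and solving on 0 < X < 1: X = 0.149.

X = 0.149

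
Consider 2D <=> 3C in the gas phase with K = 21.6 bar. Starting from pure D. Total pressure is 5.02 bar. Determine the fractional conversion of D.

Basis: 1 mol D initially; let X = conversion of D. Extent ξ = 0.5X.
Mole table: n_D = 1 − X; n_C = 1.5X.
Summing: n_T = 1 + 0.5X.
Mole fractions y_i = n_i/n_T; K = p_C^3 / (p_D^2) with p_i = y_i·P.
Equating to 21.6 bar and solving on 0 < X < 1: X = 0.621.

X = 0.621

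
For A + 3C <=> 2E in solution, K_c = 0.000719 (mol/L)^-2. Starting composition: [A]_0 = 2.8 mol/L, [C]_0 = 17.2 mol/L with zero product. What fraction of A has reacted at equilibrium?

X = 0.349

Let X = conversion of A; extent ξ = 2.8·X mol/L.
Concentrations: [A] = 2.8 − 2.8X; [C] = 17.2 − 8.4X; [E] = 5.6X.
K_c = [E]^2 / ([A] [C]^3).
Equating to 0.000719 (mol/L)^-2: the physical root is X = 0.349.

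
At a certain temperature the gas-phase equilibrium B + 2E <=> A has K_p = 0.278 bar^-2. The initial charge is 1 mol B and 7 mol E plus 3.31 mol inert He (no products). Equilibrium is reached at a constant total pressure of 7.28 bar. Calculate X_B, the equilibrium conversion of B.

Let X = conversion of B (basis 1 mol B); extent of reaction ξ = X.
Species balance: n_B = 1 − X; n_E = 7 − 2X; n_A = X; n_I = 3.31 (inert).
Summing: n_T = 11.3 − 2X.
With p_i = (n_i/n_T)P, K_p = p_A / (p_B p_E^2).
Substituting and setting equal to 0.278 bar^-2 gives a polynomial in X; the root in (0,1) is X = 0.819.

X = 0.819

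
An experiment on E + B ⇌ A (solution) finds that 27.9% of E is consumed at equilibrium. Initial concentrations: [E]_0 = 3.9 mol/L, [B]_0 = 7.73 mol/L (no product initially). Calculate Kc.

Kc = 0.0583 L/mol

Let X = conversion of E.
Concentrations: [E] = 3.9 − 3.9X; [B] = 7.73 − 3.9X; [A] = 3.9X.
At X = 0.279: [E] = 2.81, [B] = 6.64, [A] = 1.09.
Kc = [A] / ([E] [B]) = 0.0583 L/mol.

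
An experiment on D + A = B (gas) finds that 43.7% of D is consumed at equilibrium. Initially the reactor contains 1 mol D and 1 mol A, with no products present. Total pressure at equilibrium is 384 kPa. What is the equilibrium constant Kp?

Take 1 mol D as basis and let X be its fractional conversion, so ξ = X.
Moles: n_D = 1 − X; n_A = 1 − X; n_B = X.
Total moles n_T = 2 − X.
At X = 0.437: n_D = 0.563, n_A = 0.563, n_B = 0.437, n_T = 1.56.
p_i = (n_i/n_T)·P. Kp = p_B / (p_D p_A) = 0.00561 kPa^-1.

Kp = 0.00561 kPa^-1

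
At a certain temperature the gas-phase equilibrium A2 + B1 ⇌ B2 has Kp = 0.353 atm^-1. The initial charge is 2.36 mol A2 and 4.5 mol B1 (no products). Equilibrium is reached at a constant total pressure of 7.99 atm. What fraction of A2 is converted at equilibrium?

X = 0.614

Take 2.36 mol A2 as basis and let X be its fractional conversion, so ξ = 2.36X.
Mole table: n_A2 = 2.36 − 2.36X; n_B1 = 4.5 − 2.36X; n_B2 = 2.36X.
Summing: n_T = 6.86 − 2.36X.
With p_i = (n_i/n_T)P, Kp = p_B2 / (p_A2 p_B1).
Setting this equal to 0.353 atm^-1 and taking the physical root (0 < X < 1) gives X = 0.614.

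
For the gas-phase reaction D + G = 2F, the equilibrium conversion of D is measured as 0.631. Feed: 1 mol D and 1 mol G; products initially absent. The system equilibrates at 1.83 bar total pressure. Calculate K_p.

K_p = 11.7

Let X = conversion of D (basis 1 mol D); extent of reaction ξ = X.
At extent ξ: n_D = 1 − X; n_G = 1 − X; n_F = 2X.
n_T stays at 2 (no change in mole number).
At X = 0.631: n_D = 0.369, n_G = 0.369, n_F = 1.26, n_T = 2.
p_i = (n_i/n_T)·P. K_p = p_F^2 / (p_D p_G) = 11.7.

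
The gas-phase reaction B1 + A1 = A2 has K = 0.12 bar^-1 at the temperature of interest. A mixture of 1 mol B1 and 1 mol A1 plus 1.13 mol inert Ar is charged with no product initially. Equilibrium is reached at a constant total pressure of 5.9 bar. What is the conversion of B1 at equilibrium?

X = 0.166

Basis: 1 mol B1 initially; let X = conversion of B1. Extent ξ = X.
At extent ξ: n_B1 = 1 − X; n_A1 = 1 − X; n_A2 = X; n_I = 1.13 (inert).
Summing: n_T = 3.13 − X.
Mole fractions y_i = n_i/n_T; K = p_A2 / (p_B1 p_A1) with p_i = y_i·P.
This yields a degree-2 equation in X; solving on (0,1), X = 0.166.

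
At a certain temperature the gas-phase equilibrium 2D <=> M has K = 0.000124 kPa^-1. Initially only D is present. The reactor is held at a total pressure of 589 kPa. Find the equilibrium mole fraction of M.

Take 1 mol D as basis and let X be its fractional conversion, so ξ = 0.5X.
Species balance: n_D = 1 − X; n_M = 0.5X.
Total moles n_T = 1 − 0.5X.
Mole fractions y_i = n_i/n_T; K = p_M / (p_D^2) with p_i = y_i·P.
This yields a degree-2 equation in X; solving on (0,1), X = 0.120.
Then n_M = 0.0601, n_T = 0.94, so y_M = 0.064.

y_M = 0.064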